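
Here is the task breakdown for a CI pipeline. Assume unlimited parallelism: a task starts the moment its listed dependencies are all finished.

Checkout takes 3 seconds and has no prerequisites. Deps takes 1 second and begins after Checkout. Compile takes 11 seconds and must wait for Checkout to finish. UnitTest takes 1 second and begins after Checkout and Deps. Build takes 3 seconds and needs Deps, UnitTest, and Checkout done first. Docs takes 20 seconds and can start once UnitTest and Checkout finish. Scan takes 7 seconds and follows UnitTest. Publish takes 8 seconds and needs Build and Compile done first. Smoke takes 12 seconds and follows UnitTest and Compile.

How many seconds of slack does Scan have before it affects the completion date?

The longest chain is Checkout→Compile→Smoke = 3+11+12 = 26; overall finish 26 seconds.
The longest chain containing Scan totals 12 seconds.
Slack of Scan = 19 − 5 = 14 seconds.

14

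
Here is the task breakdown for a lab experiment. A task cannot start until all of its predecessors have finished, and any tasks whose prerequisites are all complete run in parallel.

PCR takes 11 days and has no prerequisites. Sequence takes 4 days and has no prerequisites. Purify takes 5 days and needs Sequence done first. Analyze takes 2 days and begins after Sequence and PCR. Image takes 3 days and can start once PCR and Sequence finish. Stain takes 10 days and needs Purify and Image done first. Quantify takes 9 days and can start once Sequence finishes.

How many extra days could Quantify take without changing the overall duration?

The longest chain is PCR→Image→Stain = 11+3+10 = 24; overall finish 24 days.
Longest path through Quantify: 13 days (earliest finish 13, latest finish 24).
Float = 24 − 13 = 11.

11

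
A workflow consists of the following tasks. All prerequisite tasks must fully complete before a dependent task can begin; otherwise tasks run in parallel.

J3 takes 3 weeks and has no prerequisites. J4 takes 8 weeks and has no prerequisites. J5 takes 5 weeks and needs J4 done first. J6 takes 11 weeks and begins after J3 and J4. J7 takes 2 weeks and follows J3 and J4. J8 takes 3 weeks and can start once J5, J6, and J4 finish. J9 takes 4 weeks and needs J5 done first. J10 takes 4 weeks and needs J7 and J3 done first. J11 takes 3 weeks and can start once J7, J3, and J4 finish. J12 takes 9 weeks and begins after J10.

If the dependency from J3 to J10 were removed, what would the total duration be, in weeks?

23

Original critical path: J4→J7→J10→J12 = 8+2+4+9 = 23 ⇒ 23 weeks.
Dropping J3→J10 doesn't change J10's earliest start (10); another predecessor still binds.
The longest chain is now J4→J7→J10→J12 = 8+2+4+9 = 23, so the job takes 23 weeks.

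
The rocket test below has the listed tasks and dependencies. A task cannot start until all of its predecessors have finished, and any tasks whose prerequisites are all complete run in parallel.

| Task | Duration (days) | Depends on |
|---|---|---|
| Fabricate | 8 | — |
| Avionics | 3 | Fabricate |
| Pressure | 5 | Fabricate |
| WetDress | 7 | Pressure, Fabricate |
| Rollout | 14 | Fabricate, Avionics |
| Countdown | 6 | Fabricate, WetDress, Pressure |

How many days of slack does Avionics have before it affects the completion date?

1

Fabricate→Pressure→WetDress→Countdown = 8+5+7+6 = 26 sets the makespan at 26 days.
Longest path through Avionics: 25 days (earliest finish 11, latest finish 12).
Slack of Avionics = 9 − 8 = 1 day.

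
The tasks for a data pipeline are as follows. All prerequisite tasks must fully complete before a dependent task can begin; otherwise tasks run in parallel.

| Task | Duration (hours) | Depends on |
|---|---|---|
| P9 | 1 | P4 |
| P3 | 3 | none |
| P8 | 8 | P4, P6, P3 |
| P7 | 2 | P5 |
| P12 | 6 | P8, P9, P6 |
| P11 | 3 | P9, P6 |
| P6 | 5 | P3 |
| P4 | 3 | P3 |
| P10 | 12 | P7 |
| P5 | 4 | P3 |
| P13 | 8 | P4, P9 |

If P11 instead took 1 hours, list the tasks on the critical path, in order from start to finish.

P3, P6, P8, P12

Critical path before the change: P3→P6→P8→P12 = 3+5+8+6 = 22 giving 22 hours.
P11 has 11 hours of float (longest path through it is 11).
No other chain overtakes it, so the finish is 22 hours.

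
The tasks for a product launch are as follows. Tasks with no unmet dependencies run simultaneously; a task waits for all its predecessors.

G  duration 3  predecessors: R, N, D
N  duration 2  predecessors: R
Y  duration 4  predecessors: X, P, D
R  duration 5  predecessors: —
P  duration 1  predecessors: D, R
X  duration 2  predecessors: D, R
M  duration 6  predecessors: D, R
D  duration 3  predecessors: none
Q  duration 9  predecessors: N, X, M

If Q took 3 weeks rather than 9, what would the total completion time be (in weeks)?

14

Critical path before the change: R→M→Q = 5+6+9 = 20 giving 20 weeks.
Q lies on that path, so at 3 weeks the path becomes 14 weeks.
No other chain overtakes it, so the finish is 14 weeks.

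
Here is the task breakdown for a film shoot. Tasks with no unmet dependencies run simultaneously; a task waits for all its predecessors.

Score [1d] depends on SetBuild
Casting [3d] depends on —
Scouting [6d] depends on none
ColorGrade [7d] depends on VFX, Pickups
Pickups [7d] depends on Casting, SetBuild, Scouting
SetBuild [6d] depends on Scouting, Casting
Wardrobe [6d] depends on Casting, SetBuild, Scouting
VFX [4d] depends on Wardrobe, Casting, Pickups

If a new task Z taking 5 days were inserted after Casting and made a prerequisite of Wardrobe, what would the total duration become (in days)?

30

Originally the project takes 30 days.
With Z inserted, Wardrobe now waits for max(Casting, SetBuild, Scouting, Z).
New critical path: Scouting→SetBuild→Pickups→VFX→ColorGrade = 6+6+7+4+7 = 30 ⇒ 30 days.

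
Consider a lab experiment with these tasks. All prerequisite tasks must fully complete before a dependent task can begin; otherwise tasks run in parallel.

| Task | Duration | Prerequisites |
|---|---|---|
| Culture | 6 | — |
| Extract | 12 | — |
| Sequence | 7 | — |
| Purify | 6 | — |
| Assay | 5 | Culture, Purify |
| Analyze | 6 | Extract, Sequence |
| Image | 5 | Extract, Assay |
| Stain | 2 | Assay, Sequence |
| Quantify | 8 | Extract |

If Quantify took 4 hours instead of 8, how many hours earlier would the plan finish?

2

As given, the longest chain is Extract→Quantify = 12+8 = 20, so the finish is 20 hours.
Since Quantify is critical, the -4 change carries straight to that chain (now 16 hours).
Now Extract→Analyze = 12+6 = 18 is longest, so the finish becomes 18 hours.
Change in finish: 18 − 20 = -2 hours.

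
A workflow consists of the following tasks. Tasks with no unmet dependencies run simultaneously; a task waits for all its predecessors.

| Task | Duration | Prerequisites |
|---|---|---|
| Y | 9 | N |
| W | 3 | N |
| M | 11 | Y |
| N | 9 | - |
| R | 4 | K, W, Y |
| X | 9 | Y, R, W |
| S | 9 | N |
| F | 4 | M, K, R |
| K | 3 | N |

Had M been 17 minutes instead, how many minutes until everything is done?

Critical path before the change: N→Y→M→F = 9+9+11+4 = 33 giving 33 minutes.
M lies on that path, so at 17 minutes the path becomes 39 minutes.
The critical path is still N→Y→M→F; finish is now 39 minutes.

39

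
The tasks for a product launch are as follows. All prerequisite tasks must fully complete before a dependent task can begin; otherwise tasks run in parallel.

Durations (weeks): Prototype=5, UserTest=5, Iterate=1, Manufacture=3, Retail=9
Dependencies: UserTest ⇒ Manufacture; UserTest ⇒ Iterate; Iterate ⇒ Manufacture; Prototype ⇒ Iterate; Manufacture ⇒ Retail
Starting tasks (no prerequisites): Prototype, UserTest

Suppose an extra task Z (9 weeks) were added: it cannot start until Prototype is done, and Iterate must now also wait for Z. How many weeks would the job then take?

Originally the job takes 18 weeks.
With Z inserted, Iterate now waits for max(Prototype, UserTest, Z).
New critical path: Prototype→Z→Iterate→Manufacture→Retail = 5+9+1+3+9 = 27 ⇒ 27 weeks.

27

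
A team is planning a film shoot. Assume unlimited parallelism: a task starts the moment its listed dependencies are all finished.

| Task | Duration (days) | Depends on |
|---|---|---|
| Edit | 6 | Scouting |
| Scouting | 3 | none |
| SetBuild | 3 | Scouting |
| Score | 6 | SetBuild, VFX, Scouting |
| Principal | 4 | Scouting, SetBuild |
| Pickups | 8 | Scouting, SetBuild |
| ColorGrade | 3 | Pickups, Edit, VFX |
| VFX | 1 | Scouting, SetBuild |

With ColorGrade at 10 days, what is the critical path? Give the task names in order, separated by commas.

As given, the longest chain is Scouting→SetBuild→Pickups→ColorGrade = 3+3+8+3 = 17, so the finish is 17 days.
ColorGrade lies on that path, so at 10 days the path becomes 24 days.
No other chain overtakes it, so the finish is 24 days.

Scouting, SetBuild, Pickups, ColorGrade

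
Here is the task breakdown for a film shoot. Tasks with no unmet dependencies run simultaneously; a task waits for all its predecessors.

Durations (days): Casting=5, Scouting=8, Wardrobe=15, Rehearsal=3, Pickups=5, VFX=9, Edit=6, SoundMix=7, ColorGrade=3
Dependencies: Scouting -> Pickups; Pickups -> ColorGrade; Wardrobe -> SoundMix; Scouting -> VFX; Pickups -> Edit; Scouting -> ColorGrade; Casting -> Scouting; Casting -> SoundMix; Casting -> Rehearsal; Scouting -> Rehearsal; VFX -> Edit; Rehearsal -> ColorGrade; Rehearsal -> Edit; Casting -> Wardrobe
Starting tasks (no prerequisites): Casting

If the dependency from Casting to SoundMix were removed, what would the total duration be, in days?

28

Original critical path: Casting→Scouting→VFX→Edit = 5+8+9+6 = 28 ⇒ 28 days.
Dropping Casting→SoundMix doesn't change SoundMix's earliest start (20); another predecessor still binds.
The longest chain is now Casting→Scouting→VFX→Edit = 5+8+9+6 = 28, so the job takes 28 days.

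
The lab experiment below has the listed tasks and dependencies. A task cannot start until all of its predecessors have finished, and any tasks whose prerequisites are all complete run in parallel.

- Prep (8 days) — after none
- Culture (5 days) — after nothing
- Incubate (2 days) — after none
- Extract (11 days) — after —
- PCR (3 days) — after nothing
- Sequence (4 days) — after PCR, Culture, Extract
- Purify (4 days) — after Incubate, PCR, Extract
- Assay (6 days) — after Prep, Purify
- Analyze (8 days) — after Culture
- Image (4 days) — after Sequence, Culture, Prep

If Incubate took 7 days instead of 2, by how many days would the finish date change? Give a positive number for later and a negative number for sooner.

Critical path before the change: Extract→Purify→Assay = 11+4+6 = 21 giving 21 days.
Incubate has 9 days of float (longest path through it is 12).
No other chain overtakes it, so the finish is 21 days.
Change in finish: 21 − 21 = +0 days.

0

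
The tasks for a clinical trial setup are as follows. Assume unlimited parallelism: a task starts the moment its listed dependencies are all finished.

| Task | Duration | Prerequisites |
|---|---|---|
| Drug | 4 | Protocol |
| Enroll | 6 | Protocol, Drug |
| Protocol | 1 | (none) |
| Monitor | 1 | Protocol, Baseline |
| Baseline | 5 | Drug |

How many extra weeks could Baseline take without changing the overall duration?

0

Protocol→Drug→Baseline→Monitor = 1+4+5+1 = 11 sets the makespan at 11 weeks.
Baseline finishes as early as 10 and must finish by 10.
Float = 11 − 11 = 0.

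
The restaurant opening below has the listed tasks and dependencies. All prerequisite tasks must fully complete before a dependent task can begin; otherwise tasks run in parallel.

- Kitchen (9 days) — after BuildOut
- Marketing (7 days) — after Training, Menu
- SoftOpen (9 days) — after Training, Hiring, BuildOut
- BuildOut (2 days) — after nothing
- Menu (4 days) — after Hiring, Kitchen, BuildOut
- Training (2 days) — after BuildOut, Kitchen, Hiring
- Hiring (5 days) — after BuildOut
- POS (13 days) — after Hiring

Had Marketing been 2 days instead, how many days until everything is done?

22

As given, the longest chain is BuildOut→Kitchen→Menu→Marketing = 2+9+4+7 = 22, so the finish is 22 days.
Since Marketing is critical, the -5 change carries straight to that chain (now 17 days).
New critical path: BuildOut→Kitchen→Training→SoftOpen = 2+9+2+9 = 22 ⇒ 22 days.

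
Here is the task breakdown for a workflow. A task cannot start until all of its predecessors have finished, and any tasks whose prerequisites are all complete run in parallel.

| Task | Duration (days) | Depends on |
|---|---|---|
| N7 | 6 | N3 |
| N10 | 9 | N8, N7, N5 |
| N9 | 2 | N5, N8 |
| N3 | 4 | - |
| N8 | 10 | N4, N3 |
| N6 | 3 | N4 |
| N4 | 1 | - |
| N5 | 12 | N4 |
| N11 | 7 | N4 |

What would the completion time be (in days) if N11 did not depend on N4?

With the dependency in place, N3→N8→N10 = 4+10+9 = 23 sets the finish at 23 days.
Without N4→N11, N11's earliest start moves from 1 to 0.
New critical path: N3→N8→N10 = 4+10+9 = 23 ⇒ 23 days.

23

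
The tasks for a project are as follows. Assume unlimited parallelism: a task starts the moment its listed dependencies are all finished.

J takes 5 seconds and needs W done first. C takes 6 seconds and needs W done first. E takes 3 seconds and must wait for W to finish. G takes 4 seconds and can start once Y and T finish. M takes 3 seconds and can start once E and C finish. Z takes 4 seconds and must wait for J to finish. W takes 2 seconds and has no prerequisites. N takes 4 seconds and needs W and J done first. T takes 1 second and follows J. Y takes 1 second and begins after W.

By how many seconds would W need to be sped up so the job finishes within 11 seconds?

Current finish: 12 seconds; target: 11.
W is on every critical path, so each second cut from W cuts the finish by one (this holds down to a finish of 11).
Need 12 − 11 = 1 second off W → W becomes 1 second, finish becomes 11.

1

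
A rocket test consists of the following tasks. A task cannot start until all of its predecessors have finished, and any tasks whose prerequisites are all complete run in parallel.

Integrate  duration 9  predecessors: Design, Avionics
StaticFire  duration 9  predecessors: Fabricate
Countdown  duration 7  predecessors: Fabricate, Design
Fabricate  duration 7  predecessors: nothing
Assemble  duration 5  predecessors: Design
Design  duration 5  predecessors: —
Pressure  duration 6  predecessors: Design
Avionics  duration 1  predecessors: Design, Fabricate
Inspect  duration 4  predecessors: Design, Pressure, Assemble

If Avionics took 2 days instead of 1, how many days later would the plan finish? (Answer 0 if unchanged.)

The binding path is Fabricate→Avionics→Integrate = 7+1+9 = 17; finish at 17 days.
Avionics is on the critical path; changing it to 2 makes that path 18 days.
The critical path is still Fabricate→Avionics→Integrate; finish is now 18 days.
Change in finish: 18 − 17 = +1 days.

1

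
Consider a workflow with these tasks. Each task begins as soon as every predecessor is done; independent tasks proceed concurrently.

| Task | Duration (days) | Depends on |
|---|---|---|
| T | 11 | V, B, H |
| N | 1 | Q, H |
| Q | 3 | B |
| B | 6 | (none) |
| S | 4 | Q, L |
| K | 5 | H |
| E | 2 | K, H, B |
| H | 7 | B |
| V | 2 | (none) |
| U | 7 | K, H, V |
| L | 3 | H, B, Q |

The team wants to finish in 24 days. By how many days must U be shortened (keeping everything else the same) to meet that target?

1

Current finish: 25 days; target: 24.
U is on every critical path, so each day cut from U cuts the finish by one (this holds down to a finish of 24).
Need 25 − 24 = 1 day off U → U becomes 6 days, finish becomes 24.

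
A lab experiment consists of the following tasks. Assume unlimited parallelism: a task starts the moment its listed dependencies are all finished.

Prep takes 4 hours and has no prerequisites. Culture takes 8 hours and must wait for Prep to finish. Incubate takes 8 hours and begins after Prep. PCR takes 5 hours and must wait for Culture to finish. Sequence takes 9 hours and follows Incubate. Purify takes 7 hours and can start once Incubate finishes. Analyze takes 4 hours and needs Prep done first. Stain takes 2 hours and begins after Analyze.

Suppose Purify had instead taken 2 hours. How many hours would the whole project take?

As given, the longest chain is Prep→Incubate→Sequence = 4+8+9 = 21, so the finish is 21 hours.
The longest path through Purify is only 19 hours, so Purify has float 2.
No other chain overtakes it, so the finish is 21 hours.

21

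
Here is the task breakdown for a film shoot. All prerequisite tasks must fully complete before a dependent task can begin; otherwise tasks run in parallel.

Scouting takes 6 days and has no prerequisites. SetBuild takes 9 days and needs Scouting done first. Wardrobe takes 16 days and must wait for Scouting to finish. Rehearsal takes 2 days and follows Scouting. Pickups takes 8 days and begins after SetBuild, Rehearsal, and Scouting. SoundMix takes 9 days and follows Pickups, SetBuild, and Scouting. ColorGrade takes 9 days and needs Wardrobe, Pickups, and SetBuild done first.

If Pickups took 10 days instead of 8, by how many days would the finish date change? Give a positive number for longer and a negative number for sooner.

2

Baseline: Scouting→SetBuild→Pickups→SoundMix = 6+9+8+9 = 32 → 32 days.
Pickups lies on that path, so at 10 days the path becomes 34 days.
The critical path is still Scouting→SetBuild→Pickups→SoundMix; finish is now 34 days.
Change in finish: 34 − 32 = +2 days.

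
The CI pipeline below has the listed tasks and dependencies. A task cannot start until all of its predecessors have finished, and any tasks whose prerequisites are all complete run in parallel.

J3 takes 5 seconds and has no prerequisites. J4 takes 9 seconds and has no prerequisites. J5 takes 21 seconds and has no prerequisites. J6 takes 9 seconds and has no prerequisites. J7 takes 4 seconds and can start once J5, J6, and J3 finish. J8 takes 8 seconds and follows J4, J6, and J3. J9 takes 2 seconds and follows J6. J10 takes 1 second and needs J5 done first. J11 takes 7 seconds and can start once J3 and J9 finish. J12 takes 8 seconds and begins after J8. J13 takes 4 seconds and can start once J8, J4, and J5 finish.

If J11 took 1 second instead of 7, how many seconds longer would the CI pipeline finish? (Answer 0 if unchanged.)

Baseline: J4→J8→J12 = 9+8+8 = 25 → 25 seconds.
The longest path through J11 is only 18 seconds, so J11 has float 7.
That remains the longest chain; total 25 seconds.
Change in finish: 25 − 25 = +0 seconds.

0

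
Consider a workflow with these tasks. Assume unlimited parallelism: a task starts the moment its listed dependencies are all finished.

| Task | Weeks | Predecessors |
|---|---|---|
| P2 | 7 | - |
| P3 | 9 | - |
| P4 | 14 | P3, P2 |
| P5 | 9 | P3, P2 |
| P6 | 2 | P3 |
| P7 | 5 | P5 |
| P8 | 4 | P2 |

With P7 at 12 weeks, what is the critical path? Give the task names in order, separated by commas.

As given, the longest chain is P3→P5→P7 = 9+9+5 = 23, so the finish is 23 weeks.
P7 lies on that path, so at 12 weeks the path becomes 30 weeks.
The critical path is still P3→P5→P7; finish is now 30 weeks.

P3, P5, P7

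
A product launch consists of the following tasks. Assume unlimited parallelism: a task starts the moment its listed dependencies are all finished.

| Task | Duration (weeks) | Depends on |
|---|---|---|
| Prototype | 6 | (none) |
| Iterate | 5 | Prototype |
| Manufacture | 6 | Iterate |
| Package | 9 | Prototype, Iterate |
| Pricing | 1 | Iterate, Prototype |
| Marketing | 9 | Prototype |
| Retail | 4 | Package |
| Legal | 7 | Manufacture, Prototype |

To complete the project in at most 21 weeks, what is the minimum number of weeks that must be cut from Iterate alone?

Current finish: 24 weeks; target: 21.
Iterate is on every critical path, so each week cut from Iterate cuts the finish by one (this holds down to a finish of 20).
Need 24 − 21 = 3 weeks off Iterate → Iterate becomes 2 weeks, finish becomes 21.

3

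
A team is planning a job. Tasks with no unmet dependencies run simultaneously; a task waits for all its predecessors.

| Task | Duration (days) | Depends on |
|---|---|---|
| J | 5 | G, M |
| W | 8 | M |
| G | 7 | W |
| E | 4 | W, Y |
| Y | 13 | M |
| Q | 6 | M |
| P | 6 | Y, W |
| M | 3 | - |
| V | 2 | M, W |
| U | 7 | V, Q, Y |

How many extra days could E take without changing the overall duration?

M→W→G→J = 3+8+7+5 = 23 sets the makespan at 23 days.
E finishes as early as 20 and must finish by 23.
Slack of E = 19 − 16 = 3 days.

3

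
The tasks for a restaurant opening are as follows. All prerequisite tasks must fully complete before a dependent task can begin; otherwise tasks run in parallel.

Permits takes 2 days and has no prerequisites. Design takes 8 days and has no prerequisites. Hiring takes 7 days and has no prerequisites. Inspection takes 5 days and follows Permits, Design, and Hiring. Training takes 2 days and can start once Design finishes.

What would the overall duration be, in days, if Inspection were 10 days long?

18

The binding path is Design→Inspection = 8+5 = 13; finish at 13 days.
Inspection is on the critical path; changing it to 10 makes that path 18 days.
No other chain overtakes it, so the finish is 18 days.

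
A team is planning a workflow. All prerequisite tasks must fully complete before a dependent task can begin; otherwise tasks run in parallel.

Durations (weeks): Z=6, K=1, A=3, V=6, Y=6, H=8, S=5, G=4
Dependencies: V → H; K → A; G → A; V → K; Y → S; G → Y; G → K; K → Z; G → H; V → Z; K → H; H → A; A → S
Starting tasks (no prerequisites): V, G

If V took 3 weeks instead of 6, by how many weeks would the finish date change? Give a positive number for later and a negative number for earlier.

-2

As given, the longest chain is V→K→H→A→S = 6+1+8+3+5 = 23, so the finish is 23 weeks.
V lies on that path, so at 3 weeks the path becomes 20 weeks.
The binding chain switches to G→K→H→A→S = 4+1+8+3+5 = 21; finish 21 weeks.
Change in finish: 21 − 23 = -2 weeks.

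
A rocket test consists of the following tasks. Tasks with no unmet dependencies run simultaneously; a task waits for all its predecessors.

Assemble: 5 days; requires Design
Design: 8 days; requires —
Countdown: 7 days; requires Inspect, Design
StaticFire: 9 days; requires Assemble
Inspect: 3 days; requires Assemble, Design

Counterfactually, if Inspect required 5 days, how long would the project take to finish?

25

As given, the longest chain is Design→Assemble→Inspect→Countdown = 8+5+3+7 = 23, so the finish is 23 days.
Since Inspect is critical, the +2 change carries straight to that chain (now 25 days).
The critical path is still Design→Assemble→Inspect→Countdown; finish is now 25 days.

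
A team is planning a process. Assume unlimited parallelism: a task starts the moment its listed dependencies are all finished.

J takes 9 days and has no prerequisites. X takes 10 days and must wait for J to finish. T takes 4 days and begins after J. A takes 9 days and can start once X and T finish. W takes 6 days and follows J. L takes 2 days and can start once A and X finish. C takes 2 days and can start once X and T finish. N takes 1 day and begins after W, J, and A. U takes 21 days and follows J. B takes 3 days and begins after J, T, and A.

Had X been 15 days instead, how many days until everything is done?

36

Actual critical path: J→X→A→B = 9+10+9+3 = 31 ⇒ 31 days.
X is on the critical path; changing it to 15 makes that path 36 days.
The critical path is still J→X→A→B; finish is now 36 days.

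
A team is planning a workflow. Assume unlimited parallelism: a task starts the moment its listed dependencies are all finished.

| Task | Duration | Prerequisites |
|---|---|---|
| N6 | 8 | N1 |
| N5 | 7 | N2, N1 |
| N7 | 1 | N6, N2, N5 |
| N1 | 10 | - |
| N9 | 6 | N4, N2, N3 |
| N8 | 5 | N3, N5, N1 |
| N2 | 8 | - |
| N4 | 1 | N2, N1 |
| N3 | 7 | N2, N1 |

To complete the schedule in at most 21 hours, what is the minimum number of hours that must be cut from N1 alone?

Current finish: 23 hours; target: 21.
N1 is on every critical path, so each hour cut from N1 cuts the finish by one (this holds down to a finish of 21).
Need 23 − 21 = 2 hours off N1 → N1 becomes 8 hours, finish becomes 21.

2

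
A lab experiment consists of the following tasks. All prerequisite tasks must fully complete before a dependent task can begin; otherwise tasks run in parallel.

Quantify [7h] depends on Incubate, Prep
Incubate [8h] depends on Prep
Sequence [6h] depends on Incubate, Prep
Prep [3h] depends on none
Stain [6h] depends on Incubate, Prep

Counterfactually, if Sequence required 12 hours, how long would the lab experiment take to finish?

The binding path is Prep→Incubate→Quantify = 3+8+7 = 18; finish at 18 hours.
Sequence is off the critical path — its longest chain is 17 hours, giving 1 of slack.
New critical path: Prep→Incubate→Sequence = 3+8+12 = 23 ⇒ 23 hours.

23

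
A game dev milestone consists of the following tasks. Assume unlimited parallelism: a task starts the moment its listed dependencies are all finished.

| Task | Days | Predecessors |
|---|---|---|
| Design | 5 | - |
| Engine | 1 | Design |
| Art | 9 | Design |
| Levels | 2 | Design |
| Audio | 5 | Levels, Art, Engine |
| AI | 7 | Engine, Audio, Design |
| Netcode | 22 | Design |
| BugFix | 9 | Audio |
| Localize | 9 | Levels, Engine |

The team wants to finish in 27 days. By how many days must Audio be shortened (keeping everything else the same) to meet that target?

1

Current finish: 28 days; target: 27.
Audio is on every critical path, so each day cut from Audio cuts the finish by one (this holds down to a finish of 27).
Need 28 − 27 = 1 day off Audio → Audio becomes 4 days, finish becomes 27.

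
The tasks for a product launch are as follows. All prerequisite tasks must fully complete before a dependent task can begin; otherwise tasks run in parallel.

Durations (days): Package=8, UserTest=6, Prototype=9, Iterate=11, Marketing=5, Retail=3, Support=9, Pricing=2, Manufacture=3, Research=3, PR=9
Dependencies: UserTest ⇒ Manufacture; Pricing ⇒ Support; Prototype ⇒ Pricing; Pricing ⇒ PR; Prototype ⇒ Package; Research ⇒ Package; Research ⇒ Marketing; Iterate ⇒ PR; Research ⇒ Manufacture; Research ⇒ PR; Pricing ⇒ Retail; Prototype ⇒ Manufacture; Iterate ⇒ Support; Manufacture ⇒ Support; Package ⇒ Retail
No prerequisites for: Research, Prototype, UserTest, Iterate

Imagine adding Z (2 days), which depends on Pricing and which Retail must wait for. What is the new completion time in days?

21

Originally the schedule takes 21 days.
With Z inserted, Retail now waits for max(Pricing, Package, Z).
New critical path: Prototype→Manufacture→Support = 9+3+9 = 21 ⇒ 21 days.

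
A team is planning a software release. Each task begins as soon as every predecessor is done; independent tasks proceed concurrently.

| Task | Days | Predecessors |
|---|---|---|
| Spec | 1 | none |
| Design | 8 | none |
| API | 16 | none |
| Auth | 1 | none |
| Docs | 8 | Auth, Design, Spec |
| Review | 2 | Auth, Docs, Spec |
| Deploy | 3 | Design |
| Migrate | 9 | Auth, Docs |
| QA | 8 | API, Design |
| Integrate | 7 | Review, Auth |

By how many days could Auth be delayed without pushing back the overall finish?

The longest chain is Design→Docs→Review→Integrate = 8+8+2+7 = 25; overall finish 25 days.
The longest chain containing Auth totals 18 days.
Float = 25 − 18 = 7.

7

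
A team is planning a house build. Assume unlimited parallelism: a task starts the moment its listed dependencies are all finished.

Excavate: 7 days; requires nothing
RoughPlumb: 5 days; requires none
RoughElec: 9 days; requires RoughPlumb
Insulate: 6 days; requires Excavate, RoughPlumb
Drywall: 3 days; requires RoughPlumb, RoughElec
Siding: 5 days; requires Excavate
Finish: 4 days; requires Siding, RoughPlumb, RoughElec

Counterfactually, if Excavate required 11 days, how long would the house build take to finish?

The binding path is RoughPlumb→RoughElec→Finish = 5+9+4 = 18; finish at 18 days.
The longest path through Excavate is only 16 days, so Excavate has float 2.
The binding chain switches to Excavate→Siding→Finish = 11+5+4 = 20; finish 20 days.

20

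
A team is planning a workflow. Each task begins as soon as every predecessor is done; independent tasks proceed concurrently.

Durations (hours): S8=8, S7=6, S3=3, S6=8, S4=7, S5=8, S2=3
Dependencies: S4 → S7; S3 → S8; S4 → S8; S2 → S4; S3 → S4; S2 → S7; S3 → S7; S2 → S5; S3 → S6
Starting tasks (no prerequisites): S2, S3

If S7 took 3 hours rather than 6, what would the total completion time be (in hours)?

18

Actual critical path: S2→S4→S8 = 3+7+8 = 18 ⇒ 18 hours.
The longest path through S7 is only 16 hours, so S7 has float 2.
No other chain overtakes it, so the finish is 18 hours.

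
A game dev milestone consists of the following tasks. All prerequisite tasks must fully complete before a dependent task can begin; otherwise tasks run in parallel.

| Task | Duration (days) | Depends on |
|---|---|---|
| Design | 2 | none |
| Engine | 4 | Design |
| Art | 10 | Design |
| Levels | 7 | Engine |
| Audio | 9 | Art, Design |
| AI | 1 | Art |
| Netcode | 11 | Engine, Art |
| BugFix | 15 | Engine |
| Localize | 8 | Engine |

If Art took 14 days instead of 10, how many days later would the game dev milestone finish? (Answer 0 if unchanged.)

Baseline: Design→Art→Netcode = 2+10+11 = 23 → 23 days.
Art is on the critical path; changing it to 14 makes that path 27 days.
The critical path is still Design→Art→Netcode; finish is now 27 days.
Change in finish: 27 − 23 = +4 days.

4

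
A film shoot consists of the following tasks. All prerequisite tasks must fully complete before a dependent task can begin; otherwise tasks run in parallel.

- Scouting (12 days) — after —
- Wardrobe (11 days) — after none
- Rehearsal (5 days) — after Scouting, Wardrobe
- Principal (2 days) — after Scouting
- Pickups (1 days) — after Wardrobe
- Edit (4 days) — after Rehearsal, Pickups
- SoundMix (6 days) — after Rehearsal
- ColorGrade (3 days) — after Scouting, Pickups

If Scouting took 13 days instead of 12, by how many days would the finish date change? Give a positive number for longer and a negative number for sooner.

1

As given, the longest chain is Scouting→Rehearsal→SoundMix = 12+5+6 = 23, so the finish is 23 days.
Scouting lies on that path, so at 13 days the path becomes 24 days.
No other chain overtakes it, so the finish is 24 days.
Change in finish: 24 − 23 = +1 days.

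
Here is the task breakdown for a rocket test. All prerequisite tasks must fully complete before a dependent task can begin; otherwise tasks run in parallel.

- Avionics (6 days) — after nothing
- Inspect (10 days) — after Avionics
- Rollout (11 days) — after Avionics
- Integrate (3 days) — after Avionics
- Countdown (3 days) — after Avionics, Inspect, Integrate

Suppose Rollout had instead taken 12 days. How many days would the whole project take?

19

Critical path before the change: Avionics→Inspect→Countdown = 6+10+3 = 19 giving 19 days.
Rollout is off the critical path — its longest chain is 17 days, giving 2 of slack.
The critical path is still Avionics→Inspect→Countdown; finish is now 19 days.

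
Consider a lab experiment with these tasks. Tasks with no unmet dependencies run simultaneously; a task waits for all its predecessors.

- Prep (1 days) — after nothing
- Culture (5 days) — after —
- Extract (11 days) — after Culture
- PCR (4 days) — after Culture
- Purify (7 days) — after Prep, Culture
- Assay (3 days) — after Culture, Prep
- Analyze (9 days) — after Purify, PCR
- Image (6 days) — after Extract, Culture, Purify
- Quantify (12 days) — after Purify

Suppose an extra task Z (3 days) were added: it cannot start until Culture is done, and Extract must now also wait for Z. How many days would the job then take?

Originally the job takes 24 days.
With Z inserted, Extract now waits for max(Culture, Z).
New critical path: Culture→Z→Extract→Image = 5+3+11+6 = 25 ⇒ 25 days.

25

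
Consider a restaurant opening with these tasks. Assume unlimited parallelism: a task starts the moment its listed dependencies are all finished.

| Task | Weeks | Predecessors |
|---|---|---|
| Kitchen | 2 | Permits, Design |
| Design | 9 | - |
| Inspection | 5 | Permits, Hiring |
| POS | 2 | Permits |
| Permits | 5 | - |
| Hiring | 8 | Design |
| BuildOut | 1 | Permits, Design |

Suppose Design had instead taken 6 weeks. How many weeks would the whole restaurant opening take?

As given, the longest chain is Design→Hiring→Inspection = 9+8+5 = 22, so the finish is 22 weeks.
Since Design is critical, the -3 change carries straight to that chain (now 19 weeks).
That remains the longest chain; total 19 weeks.

19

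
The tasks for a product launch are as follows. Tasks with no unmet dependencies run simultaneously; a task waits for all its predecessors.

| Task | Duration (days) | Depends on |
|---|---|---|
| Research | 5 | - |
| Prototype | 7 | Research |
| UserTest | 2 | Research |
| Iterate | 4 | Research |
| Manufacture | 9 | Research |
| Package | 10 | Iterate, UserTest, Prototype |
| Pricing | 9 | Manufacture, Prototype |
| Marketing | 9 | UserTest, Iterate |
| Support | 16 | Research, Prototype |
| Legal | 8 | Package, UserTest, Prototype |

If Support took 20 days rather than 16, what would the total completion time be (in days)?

32

As given, the longest chain is Research→Prototype→Package→Legal = 5+7+10+8 = 30, so the finish is 30 days.
The longest path through Support is only 28 days, so Support has float 2.
New critical path: Research→Prototype→Support = 5+7+20 = 32 ⇒ 32 days.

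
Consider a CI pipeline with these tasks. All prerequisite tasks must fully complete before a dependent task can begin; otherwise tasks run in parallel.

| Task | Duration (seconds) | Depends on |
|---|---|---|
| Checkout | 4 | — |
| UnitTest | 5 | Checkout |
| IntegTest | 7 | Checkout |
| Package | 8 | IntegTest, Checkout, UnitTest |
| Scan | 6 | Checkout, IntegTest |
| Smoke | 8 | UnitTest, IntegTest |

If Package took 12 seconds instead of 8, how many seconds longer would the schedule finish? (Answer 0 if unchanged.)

4

Critical path before the change: Checkout→IntegTest→Package = 4+7+8 = 19 giving 19 seconds.
Package lies on that path, so at 12 seconds the path becomes 23 seconds.
No other chain overtakes it, so the finish is 23 seconds.
Change in finish: 23 − 19 = +4 seconds.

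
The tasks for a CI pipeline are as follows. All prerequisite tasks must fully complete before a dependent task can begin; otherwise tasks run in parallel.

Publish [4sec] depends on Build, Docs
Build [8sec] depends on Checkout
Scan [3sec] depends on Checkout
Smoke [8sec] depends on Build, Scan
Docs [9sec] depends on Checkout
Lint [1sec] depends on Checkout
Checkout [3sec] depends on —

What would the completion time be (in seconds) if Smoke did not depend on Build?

16

Original critical path: Checkout→Build→Smoke = 3+8+8 = 19 ⇒ 19 seconds.
Without Build→Smoke, Smoke's earliest start moves from 11 to 6.
New critical path: Checkout→Docs→Publish = 3+9+4 = 16 ⇒ 16 seconds.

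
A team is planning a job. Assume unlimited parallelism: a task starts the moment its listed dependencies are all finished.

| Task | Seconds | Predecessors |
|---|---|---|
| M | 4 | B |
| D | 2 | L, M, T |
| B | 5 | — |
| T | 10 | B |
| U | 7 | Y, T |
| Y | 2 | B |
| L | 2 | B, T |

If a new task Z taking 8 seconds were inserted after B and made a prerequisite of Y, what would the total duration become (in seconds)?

22

Originally the job takes 22 seconds.
With Z inserted, Y now waits for max(B, Z).
New critical path: B→Z→Y→U = 5+8+2+7 = 22 ⇒ 22 seconds.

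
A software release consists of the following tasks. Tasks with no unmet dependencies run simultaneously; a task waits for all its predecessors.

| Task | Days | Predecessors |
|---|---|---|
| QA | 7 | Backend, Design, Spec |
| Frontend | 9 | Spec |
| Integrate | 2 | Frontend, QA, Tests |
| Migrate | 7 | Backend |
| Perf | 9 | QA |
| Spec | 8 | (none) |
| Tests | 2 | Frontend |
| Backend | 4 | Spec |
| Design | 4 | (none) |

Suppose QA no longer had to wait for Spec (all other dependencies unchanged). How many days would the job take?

28

With the dependency in place, Spec→Backend→QA→Perf = 8+4+7+9 = 28 sets the finish at 28 days.
Dropping Spec→QA doesn't change QA's earliest start (12); another predecessor still binds.
New critical path: Spec→Backend→QA→Perf = 8+4+7+9 = 28 ⇒ 28 days.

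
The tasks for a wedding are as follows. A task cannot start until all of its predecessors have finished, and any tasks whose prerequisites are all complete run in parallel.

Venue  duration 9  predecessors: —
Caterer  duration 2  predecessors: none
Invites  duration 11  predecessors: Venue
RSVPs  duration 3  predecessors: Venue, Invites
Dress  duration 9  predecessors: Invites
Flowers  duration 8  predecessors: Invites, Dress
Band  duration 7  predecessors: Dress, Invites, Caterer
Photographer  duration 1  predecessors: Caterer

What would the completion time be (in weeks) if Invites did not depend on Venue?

Original critical path: Venue→Invites→Dress→Flowers = 9+11+9+8 = 37 ⇒ 37 weeks.
Without Venue→Invites, Invites's earliest start moves from 9 to 0.
After: Invites→Dress→Flowers = 11+9+8 = 28 → 28 weeks.

28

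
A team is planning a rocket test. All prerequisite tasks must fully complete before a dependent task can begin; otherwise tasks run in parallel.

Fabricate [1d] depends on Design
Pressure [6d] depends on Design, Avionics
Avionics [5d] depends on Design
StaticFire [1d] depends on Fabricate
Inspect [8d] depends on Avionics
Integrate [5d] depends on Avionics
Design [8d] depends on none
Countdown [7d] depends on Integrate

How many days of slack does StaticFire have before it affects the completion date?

15

Design→Avionics→Integrate→Countdown = 8+5+5+7 = 25 sets the makespan at 25 days.
StaticFire finishes as early as 10 and must finish by 25.
So StaticFire can slip 25 − 10 = 15 days.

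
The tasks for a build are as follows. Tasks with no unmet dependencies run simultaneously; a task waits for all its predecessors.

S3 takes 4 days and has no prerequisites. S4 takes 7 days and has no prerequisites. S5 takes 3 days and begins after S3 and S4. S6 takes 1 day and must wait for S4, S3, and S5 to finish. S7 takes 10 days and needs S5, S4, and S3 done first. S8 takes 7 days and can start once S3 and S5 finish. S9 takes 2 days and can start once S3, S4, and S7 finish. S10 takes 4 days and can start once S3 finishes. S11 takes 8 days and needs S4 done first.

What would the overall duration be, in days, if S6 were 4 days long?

22

Baseline: S4→S5→S7→S9 = 7+3+10+2 = 22 → 22 days.
S6 is off the critical path — its longest chain is 11 days, giving 11 of slack.
The critical path is still S4→S5→S7→S9; finish is now 22 days.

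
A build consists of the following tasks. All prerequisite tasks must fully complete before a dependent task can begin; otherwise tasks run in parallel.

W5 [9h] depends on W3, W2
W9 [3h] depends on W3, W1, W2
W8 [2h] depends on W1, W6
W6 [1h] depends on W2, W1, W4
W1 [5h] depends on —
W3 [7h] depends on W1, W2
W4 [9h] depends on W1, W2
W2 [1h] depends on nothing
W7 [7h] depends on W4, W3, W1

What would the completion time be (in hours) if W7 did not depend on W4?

21

Original critical path: W1→W3→W5 = 5+7+9 = 21 ⇒ 21 hours.
Without W4→W7, W7's earliest start moves from 14 to 12.
New critical path: W1→W3→W5 = 5+7+9 = 21 ⇒ 21 hours.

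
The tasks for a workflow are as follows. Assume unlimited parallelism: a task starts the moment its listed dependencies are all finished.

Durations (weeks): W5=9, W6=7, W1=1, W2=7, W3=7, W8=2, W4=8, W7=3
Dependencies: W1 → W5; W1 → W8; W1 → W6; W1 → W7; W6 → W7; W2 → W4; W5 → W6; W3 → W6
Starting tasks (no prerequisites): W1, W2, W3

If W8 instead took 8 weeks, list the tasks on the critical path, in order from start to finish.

W1, W5, W6, W7

As given, the longest chain is W1→W5→W6→W7 = 1+9+7+3 = 20, so the finish is 20 weeks.
W8 is off the critical path — its longest chain is 3 weeks, giving 17 of slack.
No other chain overtakes it, so the finish is 20 weeks.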